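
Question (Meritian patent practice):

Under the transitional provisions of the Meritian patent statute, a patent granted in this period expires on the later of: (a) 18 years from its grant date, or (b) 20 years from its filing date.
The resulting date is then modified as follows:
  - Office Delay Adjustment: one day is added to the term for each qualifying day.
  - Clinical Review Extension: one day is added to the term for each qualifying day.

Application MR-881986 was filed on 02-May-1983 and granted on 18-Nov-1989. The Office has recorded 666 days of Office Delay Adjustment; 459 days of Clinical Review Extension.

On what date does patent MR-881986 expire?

(a) grant + 18 years → 18 November 2007.
(b) filing + 20 years → 2 May 2003.
Later of the two: 18 November 2007.
Office Delay Adjustment: +666 days → 14 September 2009.
Clinical Review Extension: +459 days → 17 December 2010.

December 17, 2010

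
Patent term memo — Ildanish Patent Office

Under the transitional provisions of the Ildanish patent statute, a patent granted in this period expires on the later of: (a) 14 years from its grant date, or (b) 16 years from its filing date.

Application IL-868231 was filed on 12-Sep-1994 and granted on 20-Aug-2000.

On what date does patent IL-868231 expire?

(a) grant + 14 years → 20 August 2014.
(b) filing + 16 years → 12 September 2010.
Later of the two: 20 August 2014.

2014-08-20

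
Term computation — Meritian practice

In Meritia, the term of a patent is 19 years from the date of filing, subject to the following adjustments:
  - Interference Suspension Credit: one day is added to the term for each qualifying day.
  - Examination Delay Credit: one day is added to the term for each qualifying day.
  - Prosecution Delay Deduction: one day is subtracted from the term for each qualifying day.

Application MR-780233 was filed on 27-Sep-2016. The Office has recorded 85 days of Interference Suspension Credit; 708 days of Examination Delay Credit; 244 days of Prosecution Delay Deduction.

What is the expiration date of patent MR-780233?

March 29, 2037

Base term: filing date + 19 years → 27 September 2035.
Interference Suspension Credit: +85 days → 21 December 2035.
Examination Delay Credit: +708 days → 28 November 2037.
Prosecution Delay Deduction: −244 days → 29 March 2037.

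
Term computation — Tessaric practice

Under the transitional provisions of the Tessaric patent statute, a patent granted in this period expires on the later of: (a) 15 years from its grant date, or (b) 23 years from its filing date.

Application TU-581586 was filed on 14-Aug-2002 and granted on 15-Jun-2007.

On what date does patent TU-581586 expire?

(a) grant + 15 years → 15 June 2022.
(b) filing + 23 years → 14 August 2025.
Later of the two: 14 August 2025.

2025-08-14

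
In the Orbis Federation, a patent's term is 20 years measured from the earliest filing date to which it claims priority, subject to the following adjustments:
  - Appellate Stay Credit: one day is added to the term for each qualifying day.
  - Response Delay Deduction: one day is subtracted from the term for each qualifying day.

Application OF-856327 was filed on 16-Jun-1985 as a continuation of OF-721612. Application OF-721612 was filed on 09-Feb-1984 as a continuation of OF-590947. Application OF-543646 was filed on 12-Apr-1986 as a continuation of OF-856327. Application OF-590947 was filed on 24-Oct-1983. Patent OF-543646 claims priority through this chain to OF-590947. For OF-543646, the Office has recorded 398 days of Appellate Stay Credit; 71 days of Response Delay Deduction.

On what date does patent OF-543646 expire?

2004-09-15

Earliest priority filing: 24 October 1983.
Base term: 24 October 1983 + 20 years → 24 October 2003.
Appellate Stay Credit: +398 days → 25 November 2004.
Response Delay Deduction: −71 days → 15 September 2004.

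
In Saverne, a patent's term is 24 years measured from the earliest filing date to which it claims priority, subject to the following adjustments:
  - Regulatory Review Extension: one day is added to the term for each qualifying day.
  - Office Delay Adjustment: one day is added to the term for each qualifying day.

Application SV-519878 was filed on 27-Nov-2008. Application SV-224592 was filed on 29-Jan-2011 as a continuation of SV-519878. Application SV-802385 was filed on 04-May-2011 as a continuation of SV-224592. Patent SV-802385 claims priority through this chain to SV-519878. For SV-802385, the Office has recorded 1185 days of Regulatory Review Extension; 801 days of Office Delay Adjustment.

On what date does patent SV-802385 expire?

Earliest priority filing: 27 November 2008.
Base term: 27 November 2008 + 24 years → 27 November 2032.
Regulatory Review Extension: +1185 days → 25 February 2036.
Office Delay Adjustment: +801 days → 6 May 2038.

2038-05-06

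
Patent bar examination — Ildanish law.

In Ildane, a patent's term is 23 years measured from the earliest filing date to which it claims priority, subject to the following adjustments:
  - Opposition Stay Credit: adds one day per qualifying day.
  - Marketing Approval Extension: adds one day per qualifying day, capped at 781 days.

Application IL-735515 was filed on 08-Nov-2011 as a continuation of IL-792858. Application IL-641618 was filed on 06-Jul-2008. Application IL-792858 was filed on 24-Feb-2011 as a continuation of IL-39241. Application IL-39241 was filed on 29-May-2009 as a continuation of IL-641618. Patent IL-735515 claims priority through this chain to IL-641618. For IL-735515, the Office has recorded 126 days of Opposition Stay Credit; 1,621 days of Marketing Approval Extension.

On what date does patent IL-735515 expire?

Earliest priority filing: 6 July 2008.
Base term: 6 July 2008 + 23 years → 6 July 2031.
Opposition Stay Credit: +126 days → 9 November 2031.
Marketing Approval Extension: 1621 days claimed exceeds the 781-day cap, so +781 days → 29 December 2033.

2033-12-29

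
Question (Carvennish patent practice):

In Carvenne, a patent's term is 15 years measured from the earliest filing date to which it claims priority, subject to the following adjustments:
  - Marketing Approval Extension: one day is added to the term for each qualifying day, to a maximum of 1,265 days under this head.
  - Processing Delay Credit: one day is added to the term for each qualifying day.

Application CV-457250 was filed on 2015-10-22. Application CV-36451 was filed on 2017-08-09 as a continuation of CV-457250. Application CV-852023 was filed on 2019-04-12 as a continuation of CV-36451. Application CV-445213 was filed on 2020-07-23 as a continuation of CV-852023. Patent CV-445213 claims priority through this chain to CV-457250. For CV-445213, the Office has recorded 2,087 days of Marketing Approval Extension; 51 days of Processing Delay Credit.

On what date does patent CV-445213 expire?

Earliest priority filing: 22 October 2015.
Base term: 22 October 2015 + 15 years → 22 October 2030.
Marketing Approval Extension: 2087 days claimed exceeds the 1265-day cap, so +1265 days → 9 April 2034.
Processing Delay Credit: +51 days → 30 May 2034.

May 30, 2034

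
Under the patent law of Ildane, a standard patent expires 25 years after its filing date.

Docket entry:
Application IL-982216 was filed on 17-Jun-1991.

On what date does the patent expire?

Filing date + 25 years → 17 June 2016.

2016-06-17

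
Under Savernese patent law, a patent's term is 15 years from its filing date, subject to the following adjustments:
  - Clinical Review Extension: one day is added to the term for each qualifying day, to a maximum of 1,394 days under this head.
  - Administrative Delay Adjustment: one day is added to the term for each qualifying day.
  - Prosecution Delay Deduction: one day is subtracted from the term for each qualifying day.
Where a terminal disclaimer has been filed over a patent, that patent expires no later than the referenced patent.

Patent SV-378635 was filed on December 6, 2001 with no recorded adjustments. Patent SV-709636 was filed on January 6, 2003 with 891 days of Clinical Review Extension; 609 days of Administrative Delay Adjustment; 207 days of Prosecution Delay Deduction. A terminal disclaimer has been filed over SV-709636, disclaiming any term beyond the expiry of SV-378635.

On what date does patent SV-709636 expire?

December 6, 2016

Natural term of SV-709636:
  Base: filing + 15 years → 6 January 2018.
  Clinical Review Extension: 891 days (within the 1394-day cap) → +891 days → 15 June 2020.
  Administrative Delay Adjustment: +609 days → 14 February 2022.
  Prosecution Delay Deduction: −207 days → 22 July 2021.
Expiry of referenced patent SV-378635:
  Base: filing + 15 years → 6 December 2016.
Terminal disclaimer: SV-709636 expires on the earlier of 22 July 2021 and 6 December 2016.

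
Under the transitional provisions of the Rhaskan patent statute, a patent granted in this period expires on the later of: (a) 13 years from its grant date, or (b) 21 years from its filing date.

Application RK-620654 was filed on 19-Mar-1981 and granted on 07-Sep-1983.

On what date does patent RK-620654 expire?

(a) grant + 13 years → 7 September 1996.
(b) filing + 21 years → 19 March 2002.
Later of the two: 19 March 2002.

2002-03-19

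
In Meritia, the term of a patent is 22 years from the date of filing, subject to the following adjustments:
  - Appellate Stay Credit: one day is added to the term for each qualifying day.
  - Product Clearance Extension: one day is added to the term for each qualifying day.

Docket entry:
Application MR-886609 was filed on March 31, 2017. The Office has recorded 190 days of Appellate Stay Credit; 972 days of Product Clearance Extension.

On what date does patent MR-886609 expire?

June 5, 2042

Base term: filing date + 22 years → 31 March 2039.
Appellate Stay Credit: +190 days → 7 October 2039.
Product Clearance Extension: +972 days → 5 June 2042.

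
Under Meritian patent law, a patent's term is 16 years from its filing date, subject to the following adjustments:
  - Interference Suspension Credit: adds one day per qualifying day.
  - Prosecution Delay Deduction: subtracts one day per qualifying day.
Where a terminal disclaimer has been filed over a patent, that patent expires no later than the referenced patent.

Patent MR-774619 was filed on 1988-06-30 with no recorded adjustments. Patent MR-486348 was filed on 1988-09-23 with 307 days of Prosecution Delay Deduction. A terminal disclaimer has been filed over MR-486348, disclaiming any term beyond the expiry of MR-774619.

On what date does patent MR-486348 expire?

Natural term of MR-486348:
  Base: filing + 16 years → 23 September 2004.
  Prosecution Delay Deduction: −307 days → 21 November 2003.
Expiry of referenced patent MR-774619:
  Base: filing + 16 years → 30 June 2004.
Terminal disclaimer: MR-486348 expires on the earlier of 21 November 2003 and 30 June 2004.

November 21, 2003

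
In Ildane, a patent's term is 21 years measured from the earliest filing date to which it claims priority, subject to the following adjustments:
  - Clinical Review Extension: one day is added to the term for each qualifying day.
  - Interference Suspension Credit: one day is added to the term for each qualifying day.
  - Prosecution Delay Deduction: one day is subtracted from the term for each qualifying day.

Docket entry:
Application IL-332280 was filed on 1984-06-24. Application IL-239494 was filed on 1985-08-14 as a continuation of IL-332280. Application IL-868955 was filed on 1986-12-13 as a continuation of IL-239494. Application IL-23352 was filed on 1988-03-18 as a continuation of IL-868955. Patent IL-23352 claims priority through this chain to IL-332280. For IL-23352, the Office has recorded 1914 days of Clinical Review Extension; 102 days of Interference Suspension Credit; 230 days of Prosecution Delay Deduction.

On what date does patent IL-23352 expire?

Earliest priority filing: 24 June 1984.
Base term: 24 June 1984 + 21 years → 24 June 2005.
Clinical Review Extension: +1914 days → 20 September 2010.
Interference Suspension Credit: +102 days → 31 December 2010.
Prosecution Delay Deduction: −230 days → 15 May 2010.

2010-05-15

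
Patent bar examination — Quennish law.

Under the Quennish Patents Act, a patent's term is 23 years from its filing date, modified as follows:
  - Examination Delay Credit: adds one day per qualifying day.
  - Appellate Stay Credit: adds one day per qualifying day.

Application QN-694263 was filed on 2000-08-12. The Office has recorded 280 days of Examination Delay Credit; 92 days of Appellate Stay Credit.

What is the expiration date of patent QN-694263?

Base term: filing date + 23 years → 12 August 2023.
Examination Delay Credit: +280 days → 18 May 2024.
Appellate Stay Credit: +92 days → 18 August 2024.

August 18, 2024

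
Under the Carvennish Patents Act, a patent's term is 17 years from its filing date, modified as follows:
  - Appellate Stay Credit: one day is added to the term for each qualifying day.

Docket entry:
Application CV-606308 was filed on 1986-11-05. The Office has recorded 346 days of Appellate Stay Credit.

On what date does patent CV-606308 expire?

2004-10-16

Base term: filing date + 17 years → 5 November 2003.
Appellate Stay Credit: +346 days → 16 October 2004.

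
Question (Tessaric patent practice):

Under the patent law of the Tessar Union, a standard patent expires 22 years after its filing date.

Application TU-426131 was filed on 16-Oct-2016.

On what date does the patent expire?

October 16, 2038

Filing date + 22 years → 16 October 2038.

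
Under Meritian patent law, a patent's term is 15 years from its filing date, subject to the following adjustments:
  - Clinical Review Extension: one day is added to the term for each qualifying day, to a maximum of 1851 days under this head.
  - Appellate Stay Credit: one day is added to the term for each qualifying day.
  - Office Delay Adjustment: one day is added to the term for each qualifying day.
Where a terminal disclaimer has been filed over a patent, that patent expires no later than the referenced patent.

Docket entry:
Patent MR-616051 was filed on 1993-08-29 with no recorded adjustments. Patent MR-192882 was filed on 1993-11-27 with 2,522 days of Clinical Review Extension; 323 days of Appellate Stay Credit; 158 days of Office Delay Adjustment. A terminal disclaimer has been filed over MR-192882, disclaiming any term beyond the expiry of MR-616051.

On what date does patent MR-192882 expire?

2008-08-29

Natural term of MR-192882:
  Base: filing + 15 years → 27 November 2008.
  Clinical Review Extension: 2522 days claimed exceeds the 1851-day cap, so +1851 days → 22 December 2013.
  Appellate Stay Credit: +323 days → 10 November 2014.
  Office Delay Adjustment: +158 days → 17 April 2015.
Expiry of referenced patent MR-616051:
  Base: filing + 15 years → 29 August 2008.
Terminal disclaimer: MR-192882 expires on the earlier of 17 April 2015 and 29 August 2008.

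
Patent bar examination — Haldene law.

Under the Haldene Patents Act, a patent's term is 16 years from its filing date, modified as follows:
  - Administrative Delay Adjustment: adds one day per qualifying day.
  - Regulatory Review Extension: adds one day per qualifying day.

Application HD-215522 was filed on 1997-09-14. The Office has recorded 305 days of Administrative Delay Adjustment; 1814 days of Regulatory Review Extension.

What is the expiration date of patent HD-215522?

July 4, 2019

Base term: filing date + 16 years → 14 September 2013.
Administrative Delay Adjustment: +305 days → 16 July 2014.
Regulatory Review Extension: +1814 days → 4 July 2019.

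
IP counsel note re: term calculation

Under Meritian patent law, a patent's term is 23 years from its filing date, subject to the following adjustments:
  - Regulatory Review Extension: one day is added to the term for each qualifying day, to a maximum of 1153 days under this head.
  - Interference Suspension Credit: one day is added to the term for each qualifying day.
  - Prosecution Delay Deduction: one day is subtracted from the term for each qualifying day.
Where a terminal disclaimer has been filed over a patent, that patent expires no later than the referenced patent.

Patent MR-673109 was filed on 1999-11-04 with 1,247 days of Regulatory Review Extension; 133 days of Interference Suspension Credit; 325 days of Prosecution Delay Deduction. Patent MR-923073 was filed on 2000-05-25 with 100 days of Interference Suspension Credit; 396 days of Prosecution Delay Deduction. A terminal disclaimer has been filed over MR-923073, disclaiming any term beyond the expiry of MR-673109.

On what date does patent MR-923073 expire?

August 2, 2022

Natural term of MR-923073:
  Base: filing + 23 years → 25 May 2023.
  Interference Suspension Credit: +100 days → 2 September 2023.
  Prosecution Delay Deduction: −396 days → 2 August 2022.
Expiry of referenced patent MR-673109:
  Base: filing + 23 years → 4 November 2022.
  Regulatory Review Extension: 1247 days claimed exceeds the 1153-day cap, so +1153 days → 31 December 2025.
  Interference Suspension Credit: +133 days → 13 May 2026.
  Prosecution Delay Deduction: −325 days → 22 June 2025.
Terminal disclaimer: MR-923073 expires on the earlier of 2 August 2022 and 22 June 2025.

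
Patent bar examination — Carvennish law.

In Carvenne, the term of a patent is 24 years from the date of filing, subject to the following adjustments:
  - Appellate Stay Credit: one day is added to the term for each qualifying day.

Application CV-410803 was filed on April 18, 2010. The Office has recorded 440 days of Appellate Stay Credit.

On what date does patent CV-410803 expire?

2035-07-02

Base term: filing date + 24 years → 18 April 2034.
Appellate Stay Credit: +440 days → 2 July 2035.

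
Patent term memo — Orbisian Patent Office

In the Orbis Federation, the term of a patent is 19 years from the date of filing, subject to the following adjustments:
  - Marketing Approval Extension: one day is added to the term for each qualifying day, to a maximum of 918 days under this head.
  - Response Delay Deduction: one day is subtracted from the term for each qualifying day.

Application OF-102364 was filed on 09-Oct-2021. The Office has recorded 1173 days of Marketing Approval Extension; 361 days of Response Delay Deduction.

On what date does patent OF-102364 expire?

April 19, 2042

Base term: filing date + 19 years → 9 October 2040.
Marketing Approval Extension: 1173 days claimed exceeds the 918-day cap, so +918 days → 15 April 2043.
Response Delay Deduction: −361 days → 19 April 2042.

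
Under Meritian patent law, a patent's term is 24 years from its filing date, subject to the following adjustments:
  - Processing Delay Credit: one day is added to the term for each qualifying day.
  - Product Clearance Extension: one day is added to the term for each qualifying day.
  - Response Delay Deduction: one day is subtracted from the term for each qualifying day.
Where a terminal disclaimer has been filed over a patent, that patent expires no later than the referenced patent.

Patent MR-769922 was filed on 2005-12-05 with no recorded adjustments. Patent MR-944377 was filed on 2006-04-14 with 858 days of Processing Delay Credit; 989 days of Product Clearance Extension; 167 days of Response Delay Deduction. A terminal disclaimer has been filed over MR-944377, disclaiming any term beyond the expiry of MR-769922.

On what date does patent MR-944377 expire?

2029-12-05

Natural term of MR-944377:
  Base: filing + 24 years → 14 April 2030.
  Processing Delay Credit: +858 days → 19 August 2032.
  Product Clearance Extension: +989 days → 5 May 2035.
  Response Delay Deduction: −167 days → 19 November 2034.
Expiry of referenced patent MR-769922:
  Base: filing + 24 years → 5 December 2029.
Terminal disclaimer: MR-944377 expires on the earlier of 19 November 2034 and 5 December 2029.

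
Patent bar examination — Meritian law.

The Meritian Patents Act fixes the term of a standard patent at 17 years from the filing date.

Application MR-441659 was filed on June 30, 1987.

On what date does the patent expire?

June 30, 2004

Filing date + 17 years → 30 June 2004.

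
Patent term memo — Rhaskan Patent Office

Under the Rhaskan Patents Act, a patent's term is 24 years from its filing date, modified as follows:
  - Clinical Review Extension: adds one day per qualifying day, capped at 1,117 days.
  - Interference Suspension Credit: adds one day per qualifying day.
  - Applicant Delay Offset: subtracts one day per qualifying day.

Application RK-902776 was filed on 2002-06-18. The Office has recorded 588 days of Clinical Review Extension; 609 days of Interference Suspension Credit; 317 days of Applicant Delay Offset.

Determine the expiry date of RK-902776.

2028-11-14

Base term: filing date + 24 years → 18 June 2026.
Clinical Review Extension: 588 days (within the 1117-day cap) → +588 days → 27 January 2028.
Interference Suspension Credit: +609 days → 27 September 2029.
Applicant Delay Offset: −317 days → 14 November 2028.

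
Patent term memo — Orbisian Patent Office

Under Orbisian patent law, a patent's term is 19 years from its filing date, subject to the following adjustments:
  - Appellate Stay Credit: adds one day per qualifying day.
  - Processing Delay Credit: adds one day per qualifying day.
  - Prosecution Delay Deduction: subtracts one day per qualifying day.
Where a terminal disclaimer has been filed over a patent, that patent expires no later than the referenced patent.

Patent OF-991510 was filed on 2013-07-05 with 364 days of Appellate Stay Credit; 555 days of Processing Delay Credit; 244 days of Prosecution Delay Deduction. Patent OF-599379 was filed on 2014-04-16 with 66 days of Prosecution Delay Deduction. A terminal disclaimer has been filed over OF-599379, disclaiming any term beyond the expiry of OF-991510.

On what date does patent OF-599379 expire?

February 9, 2033

Natural term of OF-599379:
  Base: filing + 19 years → 16 April 2033.
  Prosecution Delay Deduction: −66 days → 9 February 2033.
Expiry of referenced patent OF-991510:
  Base: filing + 19 years → 5 July 2032.
  Appellate Stay Credit: +364 days → 4 July 2033.
  Processing Delay Credit: +555 days → 10 January 2035.
  Prosecution Delay Deduction: −244 days → 11 May 2034.
Terminal disclaimer: OF-599379 expires on the earlier of 9 February 2033 and 11 May 2034.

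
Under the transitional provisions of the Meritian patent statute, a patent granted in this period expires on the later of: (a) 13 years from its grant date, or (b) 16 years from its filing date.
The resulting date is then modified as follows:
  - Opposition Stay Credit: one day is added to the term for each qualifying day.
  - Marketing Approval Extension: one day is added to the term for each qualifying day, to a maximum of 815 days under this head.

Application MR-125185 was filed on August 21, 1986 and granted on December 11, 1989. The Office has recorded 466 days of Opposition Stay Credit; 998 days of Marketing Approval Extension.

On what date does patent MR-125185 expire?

(a) grant + 13 years → 11 December 2002.
(b) filing + 16 years → 21 August 2002.
Later of the two: 11 December 2002.
Opposition Stay Credit: +466 days → 21 March 2004.
Marketing Approval Extension: 998 days claimed exceeds the 815-day cap, so +815 days → 14 June 2006.

June 14, 2006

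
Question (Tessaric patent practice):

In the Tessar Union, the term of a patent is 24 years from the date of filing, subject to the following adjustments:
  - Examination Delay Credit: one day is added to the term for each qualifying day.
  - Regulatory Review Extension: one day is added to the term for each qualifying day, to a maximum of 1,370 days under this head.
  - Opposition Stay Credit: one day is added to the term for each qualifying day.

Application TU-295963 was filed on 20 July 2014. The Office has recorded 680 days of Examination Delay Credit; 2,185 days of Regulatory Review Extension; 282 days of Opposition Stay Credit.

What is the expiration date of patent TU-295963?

Base term: filing date + 24 years → 20 July 2038.
Examination Delay Credit: +680 days → 30 May 2040.
Regulatory Review Extension: 2185 days claimed exceeds the 1370-day cap, so +1370 days → 29 February 2044.
Opposition Stay Credit: +282 days → 7 December 2044.

2044-12-07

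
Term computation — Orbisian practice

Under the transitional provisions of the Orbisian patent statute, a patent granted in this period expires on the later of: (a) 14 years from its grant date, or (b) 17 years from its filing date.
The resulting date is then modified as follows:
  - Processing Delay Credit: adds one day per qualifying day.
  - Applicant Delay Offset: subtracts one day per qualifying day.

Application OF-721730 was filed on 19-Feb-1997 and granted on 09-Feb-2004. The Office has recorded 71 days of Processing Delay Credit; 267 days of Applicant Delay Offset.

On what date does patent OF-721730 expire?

(a) grant + 14 years → 9 February 2018.
(b) filing + 17 years → 19 February 2014.
Later of the two: 9 February 2018.
Processing Delay Credit: +71 days → 21 April 2018.
Applicant Delay Offset: −267 days → 28 July 2017.

July 28, 2017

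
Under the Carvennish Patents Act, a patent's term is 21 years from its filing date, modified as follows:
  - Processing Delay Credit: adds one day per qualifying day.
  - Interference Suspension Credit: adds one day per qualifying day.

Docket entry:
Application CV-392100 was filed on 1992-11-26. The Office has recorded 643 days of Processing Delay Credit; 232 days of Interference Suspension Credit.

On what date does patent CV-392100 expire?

2016-04-19

Base term: filing date + 21 years → 26 November 2013.
Processing Delay Credit: +643 days → 31 August 2015.
Interference Suspension Credit: +232 days → 19 April 2016.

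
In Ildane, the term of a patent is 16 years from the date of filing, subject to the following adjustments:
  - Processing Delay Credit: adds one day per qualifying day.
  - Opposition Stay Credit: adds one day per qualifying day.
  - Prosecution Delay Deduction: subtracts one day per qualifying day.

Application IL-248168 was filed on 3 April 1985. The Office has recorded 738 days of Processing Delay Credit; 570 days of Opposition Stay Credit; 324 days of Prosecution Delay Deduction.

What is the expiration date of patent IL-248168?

December 13, 2003

Base term: filing date + 16 years → 3 April 2001.
Processing Delay Credit: +738 days → 11 April 2003.
Opposition Stay Credit: +570 days → 1 November 2004.
Prosecution Delay Deduction: −324 days → 13 December 2003.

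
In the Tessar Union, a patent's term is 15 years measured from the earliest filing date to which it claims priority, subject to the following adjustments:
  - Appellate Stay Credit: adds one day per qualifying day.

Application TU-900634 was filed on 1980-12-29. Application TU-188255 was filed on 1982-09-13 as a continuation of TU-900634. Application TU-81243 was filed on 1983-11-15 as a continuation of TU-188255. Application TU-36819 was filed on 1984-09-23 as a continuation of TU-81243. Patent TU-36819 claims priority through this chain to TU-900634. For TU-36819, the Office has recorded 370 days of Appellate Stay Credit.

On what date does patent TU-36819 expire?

1997-01-02

Earliest priority filing: 29 December 1980.
Base term: 29 December 1980 + 15 years → 29 December 1995.
Appellate Stay Credit: +370 days → 2 January 1997.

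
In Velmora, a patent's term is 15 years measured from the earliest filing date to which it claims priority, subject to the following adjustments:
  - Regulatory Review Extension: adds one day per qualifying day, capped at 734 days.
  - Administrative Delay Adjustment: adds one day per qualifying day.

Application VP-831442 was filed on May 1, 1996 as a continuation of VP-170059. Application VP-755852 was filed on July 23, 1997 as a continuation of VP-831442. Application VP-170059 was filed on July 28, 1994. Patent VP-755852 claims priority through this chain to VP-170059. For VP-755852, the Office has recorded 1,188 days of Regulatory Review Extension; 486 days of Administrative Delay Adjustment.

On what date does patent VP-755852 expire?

November 29, 2012

Earliest priority filing: 28 July 1994.
Base term: 28 July 1994 + 15 years → 28 July 2009.
Regulatory Review Extension: 1188 days claimed exceeds the 734-day cap, so +734 days → 1 August 2011.
Administrative Delay Adjustment: +486 days → 29 November 2012.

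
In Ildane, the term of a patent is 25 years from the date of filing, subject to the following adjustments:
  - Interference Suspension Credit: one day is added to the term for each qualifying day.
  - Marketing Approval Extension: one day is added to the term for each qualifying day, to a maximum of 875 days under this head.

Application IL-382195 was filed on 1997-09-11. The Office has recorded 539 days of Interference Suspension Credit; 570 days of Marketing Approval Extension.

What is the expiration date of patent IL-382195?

Base term: filing date + 25 years → 11 September 2022.
Interference Suspension Credit: +539 days → 3 March 2024.
Marketing Approval Extension: 570 days (within the 875-day cap) → +570 days → 24 September 2025.

2025-09-24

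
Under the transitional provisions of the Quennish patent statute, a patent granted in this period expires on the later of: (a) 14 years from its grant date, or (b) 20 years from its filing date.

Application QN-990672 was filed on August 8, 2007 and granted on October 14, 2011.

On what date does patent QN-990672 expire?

(a) grant + 14 years → 14 October 2025.
(b) filing + 20 years → 8 August 2027.
Later of the two: 8 August 2027.

2027-08-08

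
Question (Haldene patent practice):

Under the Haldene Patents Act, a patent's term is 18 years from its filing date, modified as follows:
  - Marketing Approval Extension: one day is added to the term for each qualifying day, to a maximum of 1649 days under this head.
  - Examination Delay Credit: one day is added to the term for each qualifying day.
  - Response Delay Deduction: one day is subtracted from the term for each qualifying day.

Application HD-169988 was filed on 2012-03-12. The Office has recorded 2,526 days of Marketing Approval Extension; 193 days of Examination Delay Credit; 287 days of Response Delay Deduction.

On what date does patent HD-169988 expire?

Base term: filing date + 18 years → 12 March 2030.
Marketing Approval Extension: 2526 days claimed exceeds the 1649-day cap, so +1649 days → 16 September 2034.
Examination Delay Credit: +193 days → 28 March 2035.
Response Delay Deduction: −287 days → 14 June 2034.

June 14, 2034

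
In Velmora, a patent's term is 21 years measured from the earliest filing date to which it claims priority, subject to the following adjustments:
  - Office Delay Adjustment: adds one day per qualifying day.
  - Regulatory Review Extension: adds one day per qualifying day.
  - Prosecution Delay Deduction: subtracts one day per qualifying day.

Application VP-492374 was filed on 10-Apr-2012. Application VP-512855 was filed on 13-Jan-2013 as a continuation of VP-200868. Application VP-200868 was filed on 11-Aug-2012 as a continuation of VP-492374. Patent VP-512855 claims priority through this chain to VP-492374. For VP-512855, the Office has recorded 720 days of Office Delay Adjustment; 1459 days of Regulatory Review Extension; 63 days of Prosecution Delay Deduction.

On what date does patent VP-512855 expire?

2039-01-25

Earliest priority filing: 10 April 2012.
Base term: 10 April 2012 + 21 years → 10 April 2033.
Office Delay Adjustment: +720 days → 31 March 2035.
Regulatory Review Extension: +1459 days → 29 March 2039.
Prosecution Delay Deduction: −63 days → 25 January 2039.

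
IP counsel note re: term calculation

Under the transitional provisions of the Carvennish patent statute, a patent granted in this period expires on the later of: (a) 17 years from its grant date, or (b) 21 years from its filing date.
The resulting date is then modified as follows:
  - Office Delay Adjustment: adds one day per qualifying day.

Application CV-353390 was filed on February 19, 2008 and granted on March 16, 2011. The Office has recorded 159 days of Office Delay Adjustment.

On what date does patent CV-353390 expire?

July 28, 2029

(a) grant + 17 years → 16 March 2028.
(b) filing + 21 years → 19 February 2029.
Later of the two: 19 February 2029.
Office Delay Adjustment: +159 days → 28 July 2029.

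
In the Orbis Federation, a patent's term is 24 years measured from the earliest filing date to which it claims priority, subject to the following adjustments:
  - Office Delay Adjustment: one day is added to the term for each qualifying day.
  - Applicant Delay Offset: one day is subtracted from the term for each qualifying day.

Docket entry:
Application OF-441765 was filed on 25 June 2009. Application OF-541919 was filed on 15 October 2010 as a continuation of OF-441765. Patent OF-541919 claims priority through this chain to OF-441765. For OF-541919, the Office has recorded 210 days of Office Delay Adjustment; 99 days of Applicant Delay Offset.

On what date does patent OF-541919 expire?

2033-10-14

Earliest priority filing: 25 June 2009.
Base term: 25 June 2009 + 24 years → 25 June 2033.
Office Delay Adjustment: +210 days → 21 January 2034.
Applicant Delay Offset: −99 days → 14 October 2033.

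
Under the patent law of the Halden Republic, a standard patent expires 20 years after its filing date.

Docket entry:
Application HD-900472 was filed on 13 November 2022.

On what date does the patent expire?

Filing date + 20 years → 13 November 2042.

November 13, 2042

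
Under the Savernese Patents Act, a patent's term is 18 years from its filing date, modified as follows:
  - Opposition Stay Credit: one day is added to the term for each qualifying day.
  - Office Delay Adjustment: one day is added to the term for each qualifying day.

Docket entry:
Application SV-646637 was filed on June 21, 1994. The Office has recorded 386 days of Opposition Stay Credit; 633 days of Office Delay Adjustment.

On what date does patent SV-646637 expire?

2015-04-06

Base term: filing date + 18 years → 21 June 2012.
Opposition Stay Credit: +386 days → 12 July 2013.
Office Delay Adjustment: +633 days → 6 April 2015.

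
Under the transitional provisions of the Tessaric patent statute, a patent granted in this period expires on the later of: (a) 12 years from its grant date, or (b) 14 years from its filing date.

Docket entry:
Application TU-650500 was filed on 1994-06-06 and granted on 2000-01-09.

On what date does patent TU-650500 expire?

January 9, 2012

(a) grant + 12 years → 9 January 2012.
(b) filing + 14 years → 6 June 2008.
Later of the two: 9 January 2012.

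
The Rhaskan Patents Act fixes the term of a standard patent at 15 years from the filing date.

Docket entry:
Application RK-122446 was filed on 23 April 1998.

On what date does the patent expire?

Filing date + 15 years → 23 April 2013.

April 23, 2013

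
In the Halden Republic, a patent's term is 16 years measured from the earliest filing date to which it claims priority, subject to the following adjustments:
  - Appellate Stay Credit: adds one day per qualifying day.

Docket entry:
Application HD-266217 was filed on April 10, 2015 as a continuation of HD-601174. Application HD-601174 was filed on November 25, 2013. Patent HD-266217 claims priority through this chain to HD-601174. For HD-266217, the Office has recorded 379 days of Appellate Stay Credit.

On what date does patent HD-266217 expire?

Earliest priority filing: 25 November 2013.
Base term: 25 November 2013 + 16 years → 25 November 2029.
Appellate Stay Credit: +379 days → 9 December 2030.

2030-12-09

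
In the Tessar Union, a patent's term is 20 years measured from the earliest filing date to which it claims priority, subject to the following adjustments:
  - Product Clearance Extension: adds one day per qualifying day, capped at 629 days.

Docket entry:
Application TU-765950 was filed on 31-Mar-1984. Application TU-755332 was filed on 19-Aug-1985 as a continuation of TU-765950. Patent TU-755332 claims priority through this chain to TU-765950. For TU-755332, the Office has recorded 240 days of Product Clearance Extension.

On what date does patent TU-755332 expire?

2004-11-26

Earliest priority filing: 31 March 1984.
Base term: 31 March 1984 + 20 years → 31 March 2004.
Product Clearance Extension: 240 days (within the 629-day cap) → +240 days → 26 November 2004.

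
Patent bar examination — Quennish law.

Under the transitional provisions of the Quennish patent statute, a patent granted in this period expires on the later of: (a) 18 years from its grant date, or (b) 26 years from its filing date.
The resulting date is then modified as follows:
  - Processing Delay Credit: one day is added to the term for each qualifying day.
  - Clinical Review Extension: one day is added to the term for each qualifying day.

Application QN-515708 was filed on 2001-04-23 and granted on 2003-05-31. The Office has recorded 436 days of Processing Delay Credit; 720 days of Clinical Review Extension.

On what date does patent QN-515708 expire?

2030-06-22

(a) grant + 18 years → 31 May 2021.
(b) filing + 26 years → 23 April 2027.
Later of the two: 23 April 2027.
Processing Delay Credit: +436 days → 2 July 2028.
Clinical Review Extension: +720 days → 22 June 2030.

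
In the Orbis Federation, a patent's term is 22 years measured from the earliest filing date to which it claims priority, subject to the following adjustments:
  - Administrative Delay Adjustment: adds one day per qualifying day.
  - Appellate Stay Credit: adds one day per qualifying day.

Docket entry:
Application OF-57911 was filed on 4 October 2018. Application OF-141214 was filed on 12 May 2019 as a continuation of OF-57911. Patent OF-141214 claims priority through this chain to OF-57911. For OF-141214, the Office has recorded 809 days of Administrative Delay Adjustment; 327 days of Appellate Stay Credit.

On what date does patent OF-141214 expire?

November 14, 2043

Earliest priority filing: 4 October 2018.
Base term: 4 October 2018 + 22 years → 4 October 2040.
Administrative Delay Adjustment: +809 days → 22 December 2042.
Appellate Stay Credit: +327 days → 14 November 2043.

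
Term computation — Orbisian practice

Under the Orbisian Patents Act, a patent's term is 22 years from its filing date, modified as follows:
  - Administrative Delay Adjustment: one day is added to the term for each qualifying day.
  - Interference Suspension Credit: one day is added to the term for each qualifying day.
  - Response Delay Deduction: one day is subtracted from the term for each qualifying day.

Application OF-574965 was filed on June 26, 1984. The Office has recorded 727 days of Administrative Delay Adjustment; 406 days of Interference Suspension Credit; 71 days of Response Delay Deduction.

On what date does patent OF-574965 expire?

2009-05-23

Base term: filing date + 22 years → 26 June 2006.
Administrative Delay Adjustment: +727 days → 22 June 2008.
Interference Suspension Credit: +406 days → 2 August 2009.
Response Delay Deduction: −71 days → 23 May 2009.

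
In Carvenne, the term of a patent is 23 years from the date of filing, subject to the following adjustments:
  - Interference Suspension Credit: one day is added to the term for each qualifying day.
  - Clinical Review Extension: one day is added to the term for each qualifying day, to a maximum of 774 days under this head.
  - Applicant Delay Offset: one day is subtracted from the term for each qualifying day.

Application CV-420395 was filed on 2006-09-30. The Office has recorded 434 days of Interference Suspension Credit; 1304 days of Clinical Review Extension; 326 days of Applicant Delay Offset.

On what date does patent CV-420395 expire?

Base term: filing date + 23 years → 30 September 2029.
Interference Suspension Credit: +434 days → 8 December 2030.
Clinical Review Extension: 1304 days claimed exceeds the 774-day cap, so +774 days → 20 January 2033.
Applicant Delay Offset: −326 days → 29 February 2032.

February 29, 2032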